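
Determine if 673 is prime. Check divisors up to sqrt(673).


Check divisors up to sqrt(673) = 25.9422
No divisors found.
673 is prime.

Yes, 673 is prime


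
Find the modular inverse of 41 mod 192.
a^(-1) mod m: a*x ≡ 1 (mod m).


Use the extended Euclidean algorithm on (192, 41); each row r = 192*s + 41*t:
r=192, s=1, t=0
r=41, s=0, t=1
q=4: r=28, s=1, t=-4   [192*(1) + 41*(-4) = 28]
q=1: r=13, s=-1, t=5   [192*(-1) + 41*(5) = 13]
q=2: r=2, s=3, t=-14   [192*(3) + 41*(-14) = 2]
q=6: r=1, s=-19, t=89   [192*(-19) + 41*(89) = 1]
q=2: r=0, s=41, t=-192   [192*(41) + 41*(-192) = 0]
GCD = 1 with t = 89, so 41*(89) ≡ 1 (mod 192)
Inverse = 89 mod 192 = 89
Check: 41 * 89 = 3649 ≡ 1 (mod 192)

41^(-1) ≡ 89 (mod 192)


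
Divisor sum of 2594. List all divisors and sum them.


Divisors of 2594: 1, 2, 1297, 2594
Sum = 1 + 2 + 1297 + 2594 = 3894

σ(2594) = 3894


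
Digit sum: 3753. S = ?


3 + 7 + 5 + 3 = 18


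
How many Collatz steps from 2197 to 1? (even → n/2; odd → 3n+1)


2197 → 6592 → 3296 → 1648 → 824 → 412 → 206 → 103 → 310 → 155 → 466 → 233 → 700 → 350 → 175 → 526 → 263 → 790 → 395 → 1186 → 593 → 1780 → 890 → 445 → 1336 → 668 → 334 → 167 → 502 → 251 → 754 → 377 → 1132 → 566 → 283 → 850 → 425 → 1276 → 638 → 319 → 958 → 479 → 1438 → 719 → 2158 → 1079 → 3238 → 1619 → 4858 → 2429 → 7288 → 3644 → 1822 → 911 → 2734 → 1367 → 4102 → 2051 → 6154 → 3077 → 9232 → 4616 → 2308 → 1154 → 577 → 1732 → 866 → 433 → 1300 → 650 → 325 → 976 → 488 → 244 → 122 → 61 → 184 → 92 → 46 → 23 → 70 → 35 → 106 → 53 → 160 → 80 → 40 → 20 → 10 → 5 → 16 → 8 → 4 → 2 → 1
Total steps = 94

94 steps


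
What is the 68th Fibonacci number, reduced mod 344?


F(k) mod 344 for k=1..68:
1, 1, 2, 3, 5, 8, 13, 21, 34, 55, 89, 144, 233, 33, 266, 299, 221, 176, 53, 229, 282, 167, 105, 272, 33, 305, 338, 299, 293, 248, 197, 101, 298, 55, 9, 64, 73, 137, 210, 3, 213, 216, 85, 301, 42, 343, 41, 40, 81, 121, 202, 323, 181, 160, 341, 157, 154, 311, 121, 88, 209, 297, 162, 115, 277, 48, 325, 29
F(68) mod 344 = 29


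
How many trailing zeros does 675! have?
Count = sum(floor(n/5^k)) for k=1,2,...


floor(675/5) = 135
floor(675/25) = 27
floor(675/125) = 5
floor(675/625) = 1
Total = 168

168 trailing zeros


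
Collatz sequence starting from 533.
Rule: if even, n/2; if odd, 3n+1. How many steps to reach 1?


533 → 1600 → 800 → 400 → 200 → 100 → 50 → 25 → 76 → 38 → 19 → 58 → 29 → 88 → 44 → 22 → 11 → 34 → 17 → 52 → 26 → 13 → 40 → 20 → 10 → 5 → 16 → 8 → 4 → 2 → 1
Total steps = 30

30 steps


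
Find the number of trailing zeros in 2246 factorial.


floor(2246/5) = 449
floor(2246/25) = 89
floor(2246/125) = 17
floor(2246/625) = 3
Total = 558

558 trailing zeros


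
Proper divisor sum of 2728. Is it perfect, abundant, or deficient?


Proper divisors: 1, 2, 4, 8, 11, 22, 31, 44, 62, 88, 124, 248, 341, 682, 1364
Sum = 1 + 2 + 4 + 8 + 11 + 22 + 31 + 44 + 62 + 88 + 124 + 248 + 341 + 682 + 1364 = 3032
3032 > 2728 → abundant

s(2728) = 3032 (abundant)


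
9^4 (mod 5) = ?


9^1 mod 5 = 4
9^2 mod 5 = 1
9^3 mod 5 = 4
9^4 mod 5 = 1


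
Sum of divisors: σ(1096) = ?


Divisors of 1096: 1, 2, 4, 8, 137, 274, 548, 1096
Sum = 1 + 2 + 4 + 8 + 137 + 274 + 548 + 1096 = 2070

σ(1096) = 2070


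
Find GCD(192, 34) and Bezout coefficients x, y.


Tabular extended Euclidean (each row: r = 192*s + 34*t):
r=192, s=1, t=0
r=34, s=0, t=1
q=5: r=22, s=1, t=-5   [192*(1) + 34*(-5) = 22]
q=1: r=12, s=-1, t=6   [192*(-1) + 34*(6) = 12]
q=1: r=10, s=2, t=-11   [192*(2) + 34*(-11) = 10]
q=1: r=2, s=-3, t=17   [192*(-3) + 34*(17) = 2]
q=5: r=0, s=17, t=-96   [192*(17) + 34*(-96) = 0]
GCD = 2; from the row with r=2: x=-3, y=17
Check: 192*(-3) + 34*(17) = -576 + 578 = 2

GCD = 2, x = -3, y = 17


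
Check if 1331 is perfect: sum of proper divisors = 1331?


Proper divisors of 1331: 1, 11, 121
Sum = 1 + 11 + 121 = 133

No, 1331 is not perfect (133 ≠ 1331)


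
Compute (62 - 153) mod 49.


62 - 153 = -91
-91 mod 49 = 7


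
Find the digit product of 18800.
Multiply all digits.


1 × 8 × 8 × 0 × 0 = 0


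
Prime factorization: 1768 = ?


1768 / 2 = 884
884 / 2 = 442
442 / 2 = 221
221 / 13 = 17
17 / 17 = 1
1768 = 2^3 × 13 × 17


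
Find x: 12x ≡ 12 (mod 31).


GCD(12, 31) = 1, unique solution
a^(-1) mod 31 = 13
x = 13 * 12 mod 31 = 1

x ≡ 1 (mod 31)


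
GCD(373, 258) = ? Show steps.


373 = 1 * 258 + 115
258 = 2 * 115 + 28
115 = 4 * 28 + 3
28 = 9 * 3 + 1
3 = 3 * 1 + 0
GCD = 1


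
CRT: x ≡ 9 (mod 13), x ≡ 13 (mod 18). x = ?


M = 13*18 = 234
M1 = M/13 = 18, M2 = M/18 = 13
M1^(-1) mod 13 = 8, M2^(-1) mod 18 = 7
x = 9*18*8 + 13*13*7 = 2479
2479 mod 234 = 139
Check: 139 mod 13 = 9 ✓, 139 mod 18 = 13 ✓

x ≡ 139 (mod 234)


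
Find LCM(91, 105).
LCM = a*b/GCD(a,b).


GCD(91, 105) = 7
LCM = 91*105/7 = 9555/7 = 1365

LCM = 1365


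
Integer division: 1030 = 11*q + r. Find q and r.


1030 = 11 * 93 + 7
Check: 1023 + 7 = 1030

q = 93, r = 7


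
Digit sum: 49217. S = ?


4 + 9 + 2 + 1 + 7 = 23


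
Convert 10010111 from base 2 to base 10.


10010111 (base 2) = 151 (decimal)
151 (decimal) = 151 (base 10)


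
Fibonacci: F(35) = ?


Sequence: 1, 1, 2, 3, 5, 8, 13, 21, 34, 55, 89, 144, 233, 377, 610, 987, 1597, 2584, 4181, 6765, 10946, 17711, 28657, 46368, 75025, 121393, 196418, 317811, 514229, 832040, 1346269, 2178309, 3524578, 5702887, 9227465
F(35) = 9227465


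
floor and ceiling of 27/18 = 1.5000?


27/18 = 1.5000
floor = 1
ceil = 2

floor = 1, ceil = 2


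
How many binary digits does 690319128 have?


690319128 in base 2 = 101001001001010110111100011000
Number of digits = 30

30 digits (base 2)


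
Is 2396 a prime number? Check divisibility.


2396 / 2 = 1198 (exact division)
2396 is NOT prime.

No, 2396 is not prime


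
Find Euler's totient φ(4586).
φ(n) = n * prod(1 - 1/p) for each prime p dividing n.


4586 = 2 × 2293
Prime factors: 2, 2293
φ(4586) = 4586 × (1-1/2) × (1-1/2293)
= 4586 × 1/2 × 2292/2293 = 2292

φ(4586) = 2292


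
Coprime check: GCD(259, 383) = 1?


Euclidean algorithm:
383 = 1 * 259 + 124
259 = 2 * 124 + 11
124 = 11 * 11 + 3
11 = 3 * 3 + 2
3 = 1 * 2 + 1
2 = 2 * 1 + 0
GCD(259, 383) = 1

Yes, coprime (GCD = 1)


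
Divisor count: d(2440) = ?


2440 = 2^3 × 5^1 × 61^1
d(2440) = (3+1) × (1+1) × (1+1) = 16

16 divisors


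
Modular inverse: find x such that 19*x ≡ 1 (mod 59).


Use the extended Euclidean algorithm on (59, 19); each row r = 59*s + 19*t:
r=59, s=1, t=0
r=19, s=0, t=1
q=3: r=2, s=1, t=-3   [59*(1) + 19*(-3) = 2]
q=9: r=1, s=-9, t=28   [59*(-9) + 19*(28) = 1]
q=2: r=0, s=19, t=-59   [59*(19) + 19*(-59) = 0]
GCD = 1 with t = 28, so 19*(28) ≡ 1 (mod 59)
Inverse = 28 mod 59 = 28
Check: 19 * 28 = 532 ≡ 1 (mod 59)

19^(-1) ≡ 28 (mod 59)


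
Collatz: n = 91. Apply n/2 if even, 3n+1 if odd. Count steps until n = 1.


91 → 274 → 137 → 412 → 206 → 103 → 310 → 155 → 466 → 233 → 700 → 350 → 175 → 526 → 263 → 790 → 395 → 1186 → 593 → 1780 → 890 → 445 → 1336 → 668 → 334 → 167 → 502 → 251 → 754 → 377 → 1132 → 566 → 283 → 850 → 425 → 1276 → 638 → 319 → 958 → 479 → 1438 → 719 → 2158 → 1079 → 3238 → 1619 → 4858 → 2429 → 7288 → 3644 → 1822 → 911 → 2734 → 1367 → 4102 → 2051 → 6154 → 3077 → 9232 → 4616 → 2308 → 1154 → 577 → 1732 → 866 → 433 → 1300 → 650 → 325 → 976 → 488 → 244 → 122 → 61 → 184 → 92 → 46 → 23 → 70 → 35 → 106 → 53 → 160 → 80 → 40 → 20 → 10 → 5 → 16 → 8 → 4 → 2 → 1
Total steps = 92

92 steps


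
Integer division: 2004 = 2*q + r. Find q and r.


2004 = 2 * 1002 + 0
Check: 2004 + 0 = 2004

q = 1002, r = 0


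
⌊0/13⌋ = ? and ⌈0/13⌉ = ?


0/13 = 0
floor = 0
ceil = 0

floor = 0, ceil = 0


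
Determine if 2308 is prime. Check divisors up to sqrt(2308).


2308 / 2 = 1154 (exact division)
2308 is NOT prime.

No, 2308 is not prime


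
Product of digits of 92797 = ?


9 × 2 × 7 × 9 × 7 = 7938


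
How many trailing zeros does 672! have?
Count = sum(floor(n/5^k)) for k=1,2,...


floor(672/5) = 134
floor(672/25) = 26
floor(672/125) = 5
floor(672/625) = 1
Total = 166

166 trailing zeros


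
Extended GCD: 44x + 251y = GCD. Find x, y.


Tabular extended Euclidean (each row: r = 44*s + 251*t):
r=44, s=1, t=0
r=251, s=0, t=1
q=0: r=44, s=1, t=0   [44*(1) + 251*(0) = 44]
q=5: r=31, s=-5, t=1   [44*(-5) + 251*(1) = 31]
q=1: r=13, s=6, t=-1   [44*(6) + 251*(-1) = 13]
q=2: r=5, s=-17, t=3   [44*(-17) + 251*(3) = 5]
q=2: r=3, s=40, t=-7   [44*(40) + 251*(-7) = 3]
q=1: r=2, s=-57, t=10   [44*(-57) + 251*(10) = 2]
q=1: r=1, s=97, t=-17   [44*(97) + 251*(-17) = 1]
q=2: r=0, s=-251, t=44   [44*(-251) + 251*(44) = 0]
GCD = 1; from the row with r=1: x=97, y=-17
Check: 44*(97) + 251*(-17) = 4268 - 4267 = 1

GCD = 1, x = 97, y = -17


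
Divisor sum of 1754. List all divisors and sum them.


Divisors of 1754: 1, 2, 877, 1754
Sum = 1 + 2 + 877 + 1754 = 2634

σ(1754) = 2634


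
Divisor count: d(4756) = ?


4756 = 2^2 × 29^1 × 41^1
d(4756) = (2+1) × (1+1) × (1+1) = 12

12 divisors


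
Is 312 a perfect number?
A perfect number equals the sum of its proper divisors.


Proper divisors of 312: 1, 2, 3, 4, 6, 8, 12, 13, 24, 26, 39, 52, 78, 104, 156
Sum = 1 + 2 + 3 + 4 + 6 + 8 + 12 + 13 + 24 + 26 + 39 + 52 + 78 + 104 + 156 = 528

No, 312 is not perfect (528 ≠ 312)


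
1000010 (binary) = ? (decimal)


1000010 (base 2) = 66 (decimal)
66 (decimal) = 66 (base 10)


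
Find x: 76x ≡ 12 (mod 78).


GCD(76, 78) = 2 divides 12
Divide: 38x ≡ 6 (mod 39)
x ≡ 33 (mod 39)


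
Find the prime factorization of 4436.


4436 / 2 = 2218
2218 / 2 = 1109
1109 / 1109 = 1
4436 = 2^2 × 1109


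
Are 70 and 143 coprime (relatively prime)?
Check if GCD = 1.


Euclidean algorithm:
143 = 2 * 70 + 3
70 = 23 * 3 + 1
3 = 3 * 1 + 0
GCD(70, 143) = 1

Yes, coprime (GCD = 1)


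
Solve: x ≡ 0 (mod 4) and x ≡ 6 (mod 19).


M = 4*19 = 76
M1 = M/4 = 19, M2 = M/19 = 4
M1^(-1) mod 4 = 3, M2^(-1) mod 19 = 5
x = 0*19*3 + 6*4*5 = 120
120 mod 76 = 44
Check: 44 mod 4 = 0 ✓, 44 mod 19 = 6 ✓

x ≡ 44 (mod 76)


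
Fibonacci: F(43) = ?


Sequence: 1, 1, 2, 3, 5, 8, 13, 21, 34, 55, 89, 144, 233, 377, 610, 987, 1597, 2584, 4181, 6765, 10946, 17711, 28657, 46368, 75025, 121393, 196418, 317811, 514229, 832040, 1346269, 2178309, 3524578, 5702887, 9227465, 14930352, 24157817, 39088169, 63245986, 102334155, 165580141, 267914296, 433494437
F(43) = 433494437


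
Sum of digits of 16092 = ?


1 + 6 + 0 + 9 + 2 = 18


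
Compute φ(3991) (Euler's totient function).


3991 = 13 × 307
Prime factors: 13, 307
φ(3991) = 3991 × (1-1/13) × (1-1/307)
= 3991 × 12/13 × 306/307 = 3672

φ(3991) = 3672


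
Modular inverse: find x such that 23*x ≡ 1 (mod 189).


Use the extended Euclidean algorithm on (189, 23); each row r = 189*s + 23*t:
r=189, s=1, t=0
r=23, s=0, t=1
q=8: r=5, s=1, t=-8   [189*(1) + 23*(-8) = 5]
q=4: r=3, s=-4, t=33   [189*(-4) + 23*(33) = 3]
q=1: r=2, s=5, t=-41   [189*(5) + 23*(-41) = 2]
q=1: r=1, s=-9, t=74   [189*(-9) + 23*(74) = 1]
q=2: r=0, s=23, t=-189   [189*(23) + 23*(-189) = 0]
GCD = 1 with t = 74, so 23*(74) ≡ 1 (mod 189)
Inverse = 74 mod 189 = 74
Check: 23 * 74 = 1702 ≡ 1 (mod 189)

23^(-1) ≡ 74 (mod 189)


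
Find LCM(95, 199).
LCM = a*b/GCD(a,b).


GCD(95, 199) = 1
LCM = 95*199/1 = 18905/1 = 18905

LCM = 18905


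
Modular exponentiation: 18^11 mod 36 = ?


18^1 mod 36 = 18
18^2 mod 36 = 0
18^3 mod 36 = 0
18^4 mod 36 = 0
18^5 mod 36 = 0
18^6 mod 36 = 0
18^7 mod 36 = 0
18^8 mod 36 = 0
18^9 mod 36 = 0
18^10 mod 36 = 0
18^11 mod 36 = 0


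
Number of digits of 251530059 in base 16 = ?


251530059 in base 16 = EFE0B4B
Number of digits = 7

7 digits (base 16)


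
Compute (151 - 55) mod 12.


151 - 55 = 96
96 mod 12 = 0


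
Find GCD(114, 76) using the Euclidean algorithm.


114 = 1 * 76 + 38
76 = 2 * 38 + 0
GCD = 38


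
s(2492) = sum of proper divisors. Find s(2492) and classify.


Proper divisors: 1, 2, 4, 7, 14, 28, 89, 178, 356, 623, 1246
Sum = 1 + 2 + 4 + 7 + 14 + 28 + 89 + 178 + 356 + 623 + 1246 = 2548
2548 > 2492 → abundant

s(2492) = 2548 (abundant)


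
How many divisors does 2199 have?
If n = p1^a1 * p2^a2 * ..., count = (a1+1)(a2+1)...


2199 = 3^1 × 733^1
d(2199) = (1+1) × (1+1) = 4

4 divisors


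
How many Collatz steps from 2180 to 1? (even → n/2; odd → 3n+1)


2180 → 1090 → 545 → 1636 → 818 → 409 → 1228 → 614 → 307 → 922 → 461 → 1384 → 692 → 346 → 173 → 520 → 260 → 130 → 65 → 196 → 98 → 49 → 148 → 74 → 37 → 112 → 56 → 28 → 14 → 7 → 22 → 11 → 34 → 17 → 52 → 26 → 13 → 40 → 20 → 10 → 5 → 16 → 8 → 4 → 2 → 1
Total steps = 45

45 steps


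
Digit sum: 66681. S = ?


6 + 6 + 6 + 8 + 1 = 27


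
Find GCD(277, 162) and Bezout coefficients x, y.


Tabular extended Euclidean (each row: r = 277*s + 162*t):
r=277, s=1, t=0
r=162, s=0, t=1
q=1: r=115, s=1, t=-1   [277*(1) + 162*(-1) = 115]
q=1: r=47, s=-1, t=2   [277*(-1) + 162*(2) = 47]
q=2: r=21, s=3, t=-5   [277*(3) + 162*(-5) = 21]
q=2: r=5, s=-7, t=12   [277*(-7) + 162*(12) = 5]
q=4: r=1, s=31, t=-53   [277*(31) + 162*(-53) = 1]
q=5: r=0, s=-162, t=277   [277*(-162) + 162*(277) = 0]
GCD = 1; from the row with r=1: x=31, y=-53
Check: 277*(31) + 162*(-53) = 8587 - 8586 = 1

GCD = 1, x = 31, y = -53


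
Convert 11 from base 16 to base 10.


11 (base 16) = 17 (decimal)
17 (decimal) = 17 (base 10)


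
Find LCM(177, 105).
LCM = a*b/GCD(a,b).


GCD(177, 105) = 3
LCM = 177*105/3 = 18585/3 = 6195

LCM = 6195


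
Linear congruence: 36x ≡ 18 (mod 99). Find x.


GCD(36, 99) = 9 divides 18
Divide: 4x ≡ 2 (mod 11)
x ≡ 6 (mod 11)


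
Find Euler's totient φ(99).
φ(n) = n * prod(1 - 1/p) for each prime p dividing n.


99 = 3^2 × 11
Prime factors: 3, 11
φ(99) = 99 × (1-1/3) × (1-1/11)
= 99 × 2/3 × 10/11 = 60

φ(99) = 60


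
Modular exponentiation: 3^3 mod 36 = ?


3^1 mod 36 = 3
3^2 mod 36 = 9
3^3 mod 36 = 27


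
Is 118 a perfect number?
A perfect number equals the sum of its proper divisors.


Proper divisors of 118: 1, 2, 59
Sum = 1 + 2 + 59 = 62

No, 118 is not perfect (62 ≠ 118)


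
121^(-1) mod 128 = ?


Use the extended Euclidean algorithm on (128, 121); each row r = 128*s + 121*t:
r=128, s=1, t=0
r=121, s=0, t=1
q=1: r=7, s=1, t=-1   [128*(1) + 121*(-1) = 7]
q=17: r=2, s=-17, t=18   [128*(-17) + 121*(18) = 2]
q=3: r=1, s=52, t=-55   [128*(52) + 121*(-55) = 1]
q=2: r=0, s=-121, t=128   [128*(-121) + 121*(128) = 0]
GCD = 1 with t = -55, so 121*(-55) ≡ 1 (mod 128)
Inverse = -55 mod 128 = 73
Check: 121 * 73 = 8833 ≡ 1 (mod 128)

121^(-1) ≡ 73 (mod 128)


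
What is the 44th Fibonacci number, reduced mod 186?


F(k) mod 186 for k=1..44:
1, 1, 2, 3, 5, 8, 13, 21, 34, 55, 89, 144, 47, 5, 52, 57, 109, 166, 89, 69, 158, 41, 13, 54, 67, 121, 2, 123, 125, 62, 1, 63, 64, 127, 5, 132, 137, 83, 34, 117, 151, 82, 47, 129
F(44) mod 186 = 129


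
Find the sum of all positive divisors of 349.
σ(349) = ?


Divisors of 349: 1, 349
Sum = 1 + 349 = 350

σ(349) = 350


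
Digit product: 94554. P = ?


9 × 4 × 5 × 5 × 4 = 3600


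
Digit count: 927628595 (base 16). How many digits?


927628595 in base 16 = 374A7D33
Number of digits = 8

8 digits (base 16)


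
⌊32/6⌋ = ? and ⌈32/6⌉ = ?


32/6 = 5.3333
floor = 5
ceil = 6

floor = 5, ceil = 6


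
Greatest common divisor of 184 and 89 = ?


184 = 2 * 89 + 6
89 = 14 * 6 + 5
6 = 1 * 5 + 1
5 = 5 * 1 + 0
GCD = 1


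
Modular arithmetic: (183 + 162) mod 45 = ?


183 + 162 = 345
345 mod 45 = 30


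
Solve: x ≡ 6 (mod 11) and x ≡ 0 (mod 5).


M = 11*5 = 55
M1 = M/11 = 5, M2 = M/5 = 11
M1^(-1) mod 11 = 9, M2^(-1) mod 5 = 1
x = 6*5*9 + 0*11*1 = 270
270 mod 55 = 50
Check: 50 mod 11 = 6 ✓, 50 mod 5 = 0 ✓

x ≡ 50 (mod 55)


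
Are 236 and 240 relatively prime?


Euclidean algorithm:
240 = 1 * 236 + 4
236 = 59 * 4 + 0
GCD(236, 240) = 4

No, not coprime (GCD = 4)


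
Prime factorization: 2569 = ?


2569 / 7 = 367
367 / 367 = 1
2569 = 7 × 367


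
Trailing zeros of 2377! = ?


floor(2377/5) = 475
floor(2377/25) = 95
floor(2377/125) = 19
floor(2377/625) = 3
Total = 592

592 trailing zeros


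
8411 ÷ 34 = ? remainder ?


8411 = 34 * 247 + 13
Check: 8398 + 13 = 8411

q = 247, r = 13


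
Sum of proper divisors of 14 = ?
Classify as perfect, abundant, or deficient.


Proper divisors: 1, 2, 7
Sum = 1 + 2 + 7 = 10
10 < 14 → deficient

s(14) = 10 (deficient)


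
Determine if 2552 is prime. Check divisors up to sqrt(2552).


2552 / 2 = 1276 (exact division)
2552 is NOT prime.

No, 2552 is not prime


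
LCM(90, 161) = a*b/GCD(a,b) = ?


GCD(90, 161) = 1
LCM = 90*161/1 = 14490/1 = 14490

LCM = 14490


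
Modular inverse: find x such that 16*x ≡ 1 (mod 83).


Use the extended Euclidean algorithm on (83, 16); each row r = 83*s + 16*t:
r=83, s=1, t=0
r=16, s=0, t=1
q=5: r=3, s=1, t=-5   [83*(1) + 16*(-5) = 3]
q=5: r=1, s=-5, t=26   [83*(-5) + 16*(26) = 1]
q=3: r=0, s=16, t=-83   [83*(16) + 16*(-83) = 0]
GCD = 1 with t = 26, so 16*(26) ≡ 1 (mod 83)
Inverse = 26 mod 83 = 26
Check: 16 * 26 = 416 ≡ 1 (mod 83)

16^(-1) ≡ 26 (mod 83)


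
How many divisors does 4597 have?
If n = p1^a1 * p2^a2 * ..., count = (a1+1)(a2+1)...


4597 = 4597^1
d(4597) = (1+1) = 2

2 divisors


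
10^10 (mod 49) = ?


10^1 mod 49 = 10
10^2 mod 49 = 2
10^3 mod 49 = 20
10^4 mod 49 = 4
10^5 mod 49 = 40
10^6 mod 49 = 8
10^7 mod 49 = 31
10^8 mod 49 = 16
10^9 mod 49 = 13
10^10 mod 49 = 32


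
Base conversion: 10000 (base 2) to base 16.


10000 (base 2) = 16 (decimal)
16 (decimal) = 10 (base 16)


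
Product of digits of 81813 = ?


8 × 1 × 8 × 1 × 3 = 192


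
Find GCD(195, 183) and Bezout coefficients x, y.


Tabular extended Euclidean (each row: r = 195*s + 183*t):
r=195, s=1, t=0
r=183, s=0, t=1
q=1: r=12, s=1, t=-1   [195*(1) + 183*(-1) = 12]
q=15: r=3, s=-15, t=16   [195*(-15) + 183*(16) = 3]
q=4: r=0, s=61, t=-65   [195*(61) + 183*(-65) = 0]
GCD = 3; from the row with r=3: x=-15, y=16
Check: 195*(-15) + 183*(16) = -2925 + 2928 = 3

GCD = 3, x = -15, y = 16


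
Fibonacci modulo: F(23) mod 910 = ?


F(k) mod 910 for k=1..23:
1, 1, 2, 3, 5, 8, 13, 21, 34, 55, 89, 144, 233, 377, 610, 77, 687, 764, 541, 395, 26, 421, 447
F(23) mod 910 = 447


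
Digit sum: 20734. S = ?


2 + 0 + 7 + 3 + 4 = 16


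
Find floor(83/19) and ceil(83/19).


83/19 = 4.3684
floor = 4
ceil = 5

floor = 4, ceil = 5


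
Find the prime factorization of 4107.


4107 / 3 = 1369
1369 / 37 = 37
37 / 37 = 1
4107 = 3 × 37^2


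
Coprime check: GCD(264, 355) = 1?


Euclidean algorithm:
355 = 1 * 264 + 91
264 = 2 * 91 + 82
91 = 1 * 82 + 9
82 = 9 * 9 + 1
9 = 9 * 1 + 0
GCD(264, 355) = 1

Yes, coprime (GCD = 1)


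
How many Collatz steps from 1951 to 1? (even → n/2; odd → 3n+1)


1951 → 5854 → 2927 → 8782 → 4391 → 13174 → 6587 → 19762 → 9881 → 29644 → 14822 → 7411 → 22234 → 11117 → 33352 → 16676 → 8338 → 4169 → 12508 → 6254 → 3127 → 9382 → 4691 → 14074 → 7037 → 21112 → 10556 → 5278 → 2639 → 7918 → 3959 → 11878 → 5939 → 17818 → 8909 → 26728 → 13364 → 6682 → 3341 → 10024 → 5012 → 2506 → 1253 → 3760 → 1880 → 940 → 470 → 235 → 706 → 353 → 1060 → 530 → 265 → 796 → 398 → 199 → 598 → 299 → 898 → 449 → 1348 → 674 → 337 → 1012 → 506 → 253 → 760 → 380 → 190 → 95 → 286 → 143 → 430 → 215 → 646 → 323 → 970 → 485 → 1456 → 728 → 364 → 182 → 91 → 274 → 137 → 412 → 206 → 103 → 310 → 155 → 466 → 233 → 700 → 350 → 175 → 526 → 263 → 790 → 395 → 1186 → 593 → 1780 → 890 → 445 → 1336 → 668 → 334 → 167 → 502 → 251 → 754 → 377 → 1132 → 566 → 283 → 850 → 425 → 1276 → 638 → 319 → 958 → 479 → 1438 → 719 → 2158 → 1079 → 3238 → 1619 → 4858 → 2429 → 7288 → 3644 → 1822 → 911 → 2734 → 1367 → 4102 → 2051 → 6154 → 3077 → 9232 → 4616 → 2308 → 1154 → 577 → 1732 → 866 → 433 → 1300 → 650 → 325 → 976 → 488 → 244 → 122 → 61 → 184 → 92 → 46 → 23 → 70 → 35 → 106 → 53 → 160 → 80 → 40 → 20 → 10 → 5 → 16 → 8 → 4 → 2 → 1
Total steps = 174

174 steps


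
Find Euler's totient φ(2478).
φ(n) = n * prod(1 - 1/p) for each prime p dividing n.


2478 = 2 × 3 × 7 × 59
Prime factors: 2, 3, 7, 59
φ(2478) = 2478 × (1-1/2) × (1-1/3) × (1-1/7) × (1-1/59)
= 2478 × 1/2 × 2/3 × 6/7 × 58/59 = 696

φ(2478) = 696


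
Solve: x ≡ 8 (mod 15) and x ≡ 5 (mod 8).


M = 15*8 = 120
M1 = M/15 = 8, M2 = M/8 = 15
M1^(-1) mod 15 = 2, M2^(-1) mod 8 = 7
x = 8*8*2 + 5*15*7 = 653
653 mod 120 = 53
Check: 53 mod 15 = 8 ✓, 53 mod 8 = 5 ✓

x ≡ 53 (mod 120)


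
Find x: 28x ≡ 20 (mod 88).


GCD(28, 88) = 4 divides 20
Divide: 7x ≡ 5 (mod 22)
x ≡ 7 (mod 22)


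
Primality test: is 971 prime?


Check divisors up to sqrt(971) = 31.1609
No divisors found.
971 is prime.

Yes, 971 is prime


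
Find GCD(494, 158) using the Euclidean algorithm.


494 = 3 * 158 + 20
158 = 7 * 20 + 18
20 = 1 * 18 + 2
18 = 9 * 2 + 0
GCD = 2


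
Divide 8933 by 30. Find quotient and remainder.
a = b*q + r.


8933 = 30 * 297 + 23
Check: 8910 + 23 = 8933

q = 297, r = 23


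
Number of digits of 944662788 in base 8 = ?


944662788 in base 8 = 7023464404
Number of digits = 10

10 digits (base 8)


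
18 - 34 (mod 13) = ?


18 - 34 = -16
-16 mod 13 = 10


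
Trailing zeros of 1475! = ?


floor(1475/5) = 295
floor(1475/25) = 59
floor(1475/125) = 11
floor(1475/625) = 2
Total = 367

367 trailing zeros


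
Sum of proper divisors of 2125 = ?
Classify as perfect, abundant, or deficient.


Proper divisors: 1, 5, 17, 25, 85, 125, 425
Sum = 1 + 5 + 17 + 25 + 85 + 125 + 425 = 683
683 < 2125 → deficient

s(2125) = 683 (deficient)


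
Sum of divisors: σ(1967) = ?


Divisors of 1967: 1, 7, 281, 1967
Sum = 1 + 7 + 281 + 1967 = 2256

σ(1967) = 2256


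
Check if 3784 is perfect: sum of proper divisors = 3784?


Proper divisors of 3784: 1, 2, 4, 8, 11, 22, 43, 44, 86, 88, 172, 344, 473, 946, 1892
Sum = 1 + 2 + 4 + 8 + 11 + 22 + 43 + 44 + 86 + 88 + 172 + 344 + 473 + 946 + 1892 = 4136

No, 3784 is not perfect (4136 ≠ 3784)


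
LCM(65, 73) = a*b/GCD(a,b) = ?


GCD(65, 73) = 1
LCM = 65*73/1 = 4745/1 = 4745

LCM = 4745


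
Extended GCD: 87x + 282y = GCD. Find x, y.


Tabular extended Euclidean (each row: r = 87*s + 282*t):
r=87, s=1, t=0
r=282, s=0, t=1
q=0: r=87, s=1, t=0   [87*(1) + 282*(0) = 87]
q=3: r=21, s=-3, t=1   [87*(-3) + 282*(1) = 21]
q=4: r=3, s=13, t=-4   [87*(13) + 282*(-4) = 3]
q=7: r=0, s=-94, t=29   [87*(-94) + 282*(29) = 0]
GCD = 3; from the row with r=3: x=13, y=-4
Check: 87*(13) + 282*(-4) = 1131 - 1128 = 3

GCD = 3, x = 13, y = -4


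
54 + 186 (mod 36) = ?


54 + 186 = 240
240 mod 36 = 24


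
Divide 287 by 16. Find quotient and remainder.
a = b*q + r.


287 = 16 * 17 + 15
Check: 272 + 15 = 287

q = 17, r = 15


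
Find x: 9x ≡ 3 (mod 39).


GCD(9, 39) = 3 divides 3
Divide: 3x ≡ 1 (mod 13)
x ≡ 9 (mod 13)


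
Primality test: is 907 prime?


Check divisors up to sqrt(907) = 30.1164
No divisors found.
907 is prime.

Yes, 907 is prime


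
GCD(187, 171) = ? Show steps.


187 = 1 * 171 + 16
171 = 10 * 16 + 11
16 = 1 * 11 + 5
11 = 2 * 5 + 1
5 = 5 * 1 + 0
GCD = 1


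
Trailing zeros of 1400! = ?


floor(1400/5) = 280
floor(1400/25) = 56
floor(1400/125) = 11
floor(1400/625) = 2
Total = 349

349 trailing zeros


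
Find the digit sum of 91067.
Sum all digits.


9 + 1 + 0 + 6 + 7 = 23


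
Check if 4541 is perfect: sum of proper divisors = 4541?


Proper divisors of 4541: 1, 19, 239
Sum = 1 + 19 + 239 = 259

No, 4541 is not perfect (259 ≠ 4541)


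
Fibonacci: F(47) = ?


Sequence: 1, 1, 2, 3, 5, 8, 13, 21, 34, 55, 89, 144, 233, 377, 610, 987, 1597, 2584, 4181, 6765, 10946, 17711, 28657, 46368, 75025, 121393, 196418, 317811, 514229, 832040, 1346269, 2178309, 3524578, 5702887, 9227465, 14930352, 24157817, 39088169, 63245986, 102334155, 165580141, 267914296, 433494437, 701408733, 1134903170, 1836311903, 2971215073
F(47) = 2971215073


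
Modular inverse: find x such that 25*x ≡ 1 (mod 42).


Use the extended Euclidean algorithm on (42, 25); each row r = 42*s + 25*t:
r=42, s=1, t=0
r=25, s=0, t=1
q=1: r=17, s=1, t=-1   [42*(1) + 25*(-1) = 17]
q=1: r=8, s=-1, t=2   [42*(-1) + 25*(2) = 8]
q=2: r=1, s=3, t=-5   [42*(3) + 25*(-5) = 1]
q=8: r=0, s=-25, t=42   [42*(-25) + 25*(42) = 0]
GCD = 1 with t = -5, so 25*(-5) ≡ 1 (mod 42)
Inverse = -5 mod 42 = 37
Check: 25 * 37 = 925 ≡ 1 (mod 42)

25^(-1) ≡ 37 (mod 42)


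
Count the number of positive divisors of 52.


52 = 2^2 × 13^1
d(52) = (2+1) × (1+1) = 6

6 divisors


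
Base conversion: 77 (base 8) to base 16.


77 (base 8) = 63 (decimal)
63 (decimal) = 3F (base 16)


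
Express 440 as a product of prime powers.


440 / 2 = 220
220 / 2 = 110
110 / 2 = 55
55 / 5 = 11
11 / 11 = 1
440 = 2^3 × 5 × 11


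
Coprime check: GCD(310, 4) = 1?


Euclidean algorithm:
310 = 77 * 4 + 2
4 = 2 * 2 + 0
GCD(310, 4) = 2

No, not coprime (GCD = 2)


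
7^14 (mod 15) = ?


7^1 mod 15 = 7
7^2 mod 15 = 4
7^3 mod 15 = 13
7^4 mod 15 = 1
7^5 mod 15 = 7
7^6 mod 15 = 4
7^7 mod 15 = 13
7^8 mod 15 = 1
7^9 mod 15 = 7
7^10 mod 15 = 4
7^11 mod 15 = 13
7^12 mod 15 = 1
7^13 mod 15 = 7
7^14 mod 15 = 4


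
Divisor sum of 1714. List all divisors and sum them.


Divisors of 1714: 1, 2, 857, 1714
Sum = 1 + 2 + 857 + 1714 = 2574

σ(1714) = 2574


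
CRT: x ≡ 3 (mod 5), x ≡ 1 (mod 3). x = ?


M = 5*3 = 15
M1 = M/5 = 3, M2 = M/3 = 5
M1^(-1) mod 5 = 2, M2^(-1) mod 3 = 2
x = 3*3*2 + 1*5*2 = 28
28 mod 15 = 13
Check: 13 mod 5 = 3 ✓, 13 mod 3 = 1 ✓

x ≡ 13 (mod 15)


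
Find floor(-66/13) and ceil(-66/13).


-66/13 = -5.0769
floor = -6
ceil = -5

floor = -6, ceil = -5


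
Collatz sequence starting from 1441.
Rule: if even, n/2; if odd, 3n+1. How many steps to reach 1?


1441 → 4324 → 2162 → 1081 → 3244 → 1622 → 811 → 2434 → 1217 → 3652 → 1826 → 913 → 2740 → 1370 → 685 → 2056 → 1028 → 514 → 257 → 772 → 386 → 193 → 580 → 290 → 145 → 436 → 218 → 109 → 328 → 164 → 82 → 41 → 124 → 62 → 31 → 94 → 47 → 142 → 71 → 214 → 107 → 322 → 161 → 484 → 242 → 121 → 364 → 182 → 91 → 274 → 137 → 412 → 206 → 103 → 310 → 155 → 466 → 233 → 700 → 350 → 175 → 526 → 263 → 790 → 395 → 1186 → 593 → 1780 → 890 → 445 → 1336 → 668 → 334 → 167 → 502 → 251 → 754 → 377 → 1132 → 566 → 283 → 850 → 425 → 1276 → 638 → 319 → 958 → 479 → 1438 → 719 → 2158 → 1079 → 3238 → 1619 → 4858 → 2429 → 7288 → 3644 → 1822 → 911 → 2734 → 1367 → 4102 → 2051 → 6154 → 3077 → 9232 → 4616 → 2308 → 1154 → 577 → 1732 → 866 → 433 → 1300 → 650 → 325 → 976 → 488 → 244 → 122 → 61 → 184 → 92 → 46 → 23 → 70 → 35 → 106 → 53 → 160 → 80 → 40 → 20 → 10 → 5 → 16 → 8 → 4 → 2 → 1
Total steps = 140

140 steps


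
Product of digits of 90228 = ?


9 × 0 × 2 × 2 × 8 = 0


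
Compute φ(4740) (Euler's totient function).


4740 = 2^2 × 3 × 5 × 79
Prime factors: 2, 3, 5, 79
φ(4740) = 4740 × (1-1/2) × (1-1/3) × (1-1/5) × (1-1/79)
= 4740 × 1/2 × 2/3 × 4/5 × 78/79 = 1248

φ(4740) = 1248


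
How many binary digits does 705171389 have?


705171389 in base 2 = 101010000010000000111110111101
Number of digits = 30

30 digits (base 2)


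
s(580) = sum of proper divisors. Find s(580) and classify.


Proper divisors: 1, 2, 4, 5, 10, 20, 29, 58, 116, 145, 290
Sum = 1 + 2 + 4 + 5 + 10 + 20 + 29 + 58 + 116 + 145 + 290 = 680
680 > 580 → abundant

s(580) = 680 (abundant)


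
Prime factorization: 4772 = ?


4772 / 2 = 2386
2386 / 2 = 1193
1193 / 1193 = 1
4772 = 2^2 × 1193


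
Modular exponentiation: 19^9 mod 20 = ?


19^1 mod 20 = 19
19^2 mod 20 = 1
19^3 mod 20 = 19
19^4 mod 20 = 1
19^5 mod 20 = 19
19^6 mod 20 = 1
19^7 mod 20 = 19
19^8 mod 20 = 1
19^9 mod 20 = 19


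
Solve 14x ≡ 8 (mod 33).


GCD(14, 33) = 1, unique solution
a^(-1) mod 33 = 26
x = 26 * 8 mod 33 = 10

x ≡ 10 (mod 33)


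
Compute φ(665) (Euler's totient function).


665 = 5 × 7 × 19
Prime factors: 5, 7, 19
φ(665) = 665 × (1-1/5) × (1-1/7) × (1-1/19)
= 665 × 4/5 × 6/7 × 18/19 = 432

φ(665) = 432


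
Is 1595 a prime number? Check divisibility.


1595 / 5 = 319 (exact division)
1595 is NOT prime.

No, 1595 is not prime


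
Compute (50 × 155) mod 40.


50 × 155 = 7750
7750 mod 40 = 30


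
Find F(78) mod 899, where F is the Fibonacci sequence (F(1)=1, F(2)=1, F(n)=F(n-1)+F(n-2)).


F(k) mod 899 for k=1..78:
1, 1, 2, 3, 5, 8, 13, 21, 34, 55, 89, 144, 233, 377, 610, 88, 698, 786, 585, 472, 158, 630, 788, 519, 408, 28, 436, 464, 1, 465, 466, 32, 498, 530, 129, 659, 788, 548, 437, 86, 523, 609, 233, 842, 176, 119, 295, 414, 709, 224, 34, 258, 292, 550, 842, 493, 436, 30, 466, 496, 63, 559, 622, 282, 5, 287, 292, 579, 871, 551, 523, 175, 698, 873, 672, 646, 419, 166
F(78) mod 899 = 166


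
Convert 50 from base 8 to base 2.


50 (base 8) = 40 (decimal)
40 (decimal) = 101000 (base 2)


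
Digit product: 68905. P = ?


6 × 8 × 9 × 0 × 5 = 0


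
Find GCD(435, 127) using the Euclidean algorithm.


435 = 3 * 127 + 54
127 = 2 * 54 + 19
54 = 2 * 19 + 16
19 = 1 * 16 + 3
16 = 5 * 3 + 1
3 = 3 * 1 + 0
GCD = 1


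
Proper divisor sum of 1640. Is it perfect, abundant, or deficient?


Proper divisors: 1, 2, 4, 5, 8, 10, 20, 40, 41, 82, 164, 205, 328, 410, 820
Sum = 1 + 2 + 4 + 5 + 8 + 10 + 20 + 40 + 41 + 82 + 164 + 205 + 328 + 410 + 820 = 2140
2140 > 1640 → abundant

s(1640) = 2140 (abundant)


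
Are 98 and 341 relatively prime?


Euclidean algorithm:
341 = 3 * 98 + 47
98 = 2 * 47 + 4
47 = 11 * 4 + 3
4 = 1 * 3 + 1
3 = 3 * 1 + 0
GCD(98, 341) = 1

Yes, coprime (GCD = 1)


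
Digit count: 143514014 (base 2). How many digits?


143514014 in base 2 = 1000100011011101100110011110
Number of digits = 28

28 digits (base 2)


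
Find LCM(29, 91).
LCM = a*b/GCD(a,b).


GCD(29, 91) = 1
LCM = 29*91/1 = 2639/1 = 2639

LCM = 2639


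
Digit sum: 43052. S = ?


4 + 3 + 0 + 5 + 2 = 14


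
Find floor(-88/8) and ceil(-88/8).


-88/8 = -11.0000
floor = -11
ceil = -11

floor = -11, ceil = -11


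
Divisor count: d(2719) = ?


2719 = 2719^1
d(2719) = (1+1) = 2

2 divisors


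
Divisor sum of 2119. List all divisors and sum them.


Divisors of 2119: 1, 13, 163, 2119
Sum = 1 + 13 + 163 + 2119 = 2296

σ(2119) = 2296


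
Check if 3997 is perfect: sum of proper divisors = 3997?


Proper divisors of 3997: 1, 7, 571
Sum = 1 + 7 + 571 = 579

No, 3997 is not perfect (579 ≠ 3997)


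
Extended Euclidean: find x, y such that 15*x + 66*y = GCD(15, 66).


Tabular extended Euclidean (each row: r = 15*s + 66*t):
r=15, s=1, t=0
r=66, s=0, t=1
q=0: r=15, s=1, t=0   [15*(1) + 66*(0) = 15]
q=4: r=6, s=-4, t=1   [15*(-4) + 66*(1) = 6]
q=2: r=3, s=9, t=-2   [15*(9) + 66*(-2) = 3]
q=2: r=0, s=-22, t=5   [15*(-22) + 66*(5) = 0]
GCD = 3; from the row with r=3: x=9, y=-2
Check: 15*(9) + 66*(-2) = 135 - 132 = 3

GCD = 3, x = 9, y = -2


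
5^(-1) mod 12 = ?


Use the extended Euclidean algorithm on (12, 5); each row r = 12*s + 5*t:
r=12, s=1, t=0
r=5, s=0, t=1
q=2: r=2, s=1, t=-2   [12*(1) + 5*(-2) = 2]
q=2: r=1, s=-2, t=5   [12*(-2) + 5*(5) = 1]
q=2: r=0, s=5, t=-12   [12*(5) + 5*(-12) = 0]
GCD = 1 with t = 5, so 5*(5) ≡ 1 (mod 12)
Inverse = 5 mod 12 = 5
Check: 5 * 5 = 25 ≡ 1 (mod 12)

5^(-1) ≡ 5 (mod 12)


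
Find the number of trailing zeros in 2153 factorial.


floor(2153/5) = 430
floor(2153/25) = 86
floor(2153/125) = 17
floor(2153/625) = 3
Total = 536

536 trailing zeros


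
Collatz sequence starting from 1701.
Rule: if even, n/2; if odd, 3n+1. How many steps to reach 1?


1701 → 5104 → 2552 → 1276 → 638 → 319 → 958 → 479 → 1438 → 719 → 2158 → 1079 → 3238 → 1619 → 4858 → 2429 → 7288 → 3644 → 1822 → 911 → 2734 → 1367 → 4102 → 2051 → 6154 → 3077 → 9232 → 4616 → 2308 → 1154 → 577 → 1732 → 866 → 433 → 1300 → 650 → 325 → 976 → 488 → 244 → 122 → 61 → 184 → 92 → 46 → 23 → 70 → 35 → 106 → 53 → 160 → 80 → 40 → 20 → 10 → 5 → 16 → 8 → 4 → 2 → 1
Total steps = 60

60 steps


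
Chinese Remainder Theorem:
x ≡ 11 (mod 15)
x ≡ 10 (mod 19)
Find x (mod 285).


M = 15*19 = 285
M1 = M/15 = 19, M2 = M/19 = 15
M1^(-1) mod 15 = 4, M2^(-1) mod 19 = 14
x = 11*19*4 + 10*15*14 = 2936
2936 mod 285 = 86
Check: 86 mod 15 = 11 ✓, 86 mod 19 = 10 ✓

x ≡ 86 (mod 285)


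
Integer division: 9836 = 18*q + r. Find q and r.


9836 = 18 * 546 + 8
Check: 9828 + 8 = 9836

q = 546, r = 8


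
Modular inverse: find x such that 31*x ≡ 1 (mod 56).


Use the extended Euclidean algorithm on (56, 31); each row r = 56*s + 31*t:
r=56, s=1, t=0
r=31, s=0, t=1
q=1: r=25, s=1, t=-1   [56*(1) + 31*(-1) = 25]
q=1: r=6, s=-1, t=2   [56*(-1) + 31*(2) = 6]
q=4: r=1, s=5, t=-9   [56*(5) + 31*(-9) = 1]
q=6: r=0, s=-31, t=56   [56*(-31) + 31*(56) = 0]
GCD = 1 with t = -9, so 31*(-9) ≡ 1 (mod 56)
Inverse = -9 mod 56 = 47
Check: 31 * 47 = 1457 ≡ 1 (mod 56)

31^(-1) ≡ 47 (mod 56)


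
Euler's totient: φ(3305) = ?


3305 = 5 × 661
Prime factors: 5, 661
φ(3305) = 3305 × (1-1/5) × (1-1/661)
= 3305 × 4/5 × 660/661 = 2640

φ(3305) = 2640


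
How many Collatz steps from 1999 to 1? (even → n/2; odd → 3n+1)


1999 → 5998 → 2999 → 8998 → 4499 → 13498 → 6749 → 20248 → 10124 → 5062 → 2531 → 7594 → 3797 → 11392 → 5696 → 2848 → 1424 → 712 → 356 → 178 → 89 → 268 → 134 → 67 → 202 → 101 → 304 → 152 → 76 → 38 → 19 → 58 → 29 → 88 → 44 → 22 → 11 → 34 → 17 → 52 → 26 → 13 → 40 → 20 → 10 → 5 → 16 → 8 → 4 → 2 → 1
Total steps = 50

50 steps


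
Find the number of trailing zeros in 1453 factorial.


floor(1453/5) = 290
floor(1453/25) = 58
floor(1453/125) = 11
floor(1453/625) = 2
Total = 361

361 trailing zeros


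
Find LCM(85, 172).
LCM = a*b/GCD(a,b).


GCD(85, 172) = 1
LCM = 85*172/1 = 14620/1 = 14620

LCM = 14620


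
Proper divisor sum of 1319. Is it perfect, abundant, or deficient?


Proper divisors: 1
Sum = 1 = 1
1 < 1319 → deficient

s(1319) = 1 (deficient)


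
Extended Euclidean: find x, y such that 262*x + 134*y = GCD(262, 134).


Tabular extended Euclidean (each row: r = 262*s + 134*t):
r=262, s=1, t=0
r=134, s=0, t=1
q=1: r=128, s=1, t=-1   [262*(1) + 134*(-1) = 128]
q=1: r=6, s=-1, t=2   [262*(-1) + 134*(2) = 6]
q=21: r=2, s=22, t=-43   [262*(22) + 134*(-43) = 2]
q=3: r=0, s=-67, t=131   [262*(-67) + 134*(131) = 0]
GCD = 2; from the row with r=2: x=22, y=-43
Check: 262*(22) + 134*(-43) = 5764 - 5762 = 2

GCD = 2, x = 22, y = -43


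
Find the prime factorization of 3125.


3125 / 5 = 625
625 / 5 = 125
125 / 5 = 25
25 / 5 = 5
5 / 5 = 1
3125 = 5^5


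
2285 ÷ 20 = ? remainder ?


2285 = 20 * 114 + 5
Check: 2280 + 5 = 2285

q = 114, r = 5


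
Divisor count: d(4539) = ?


4539 = 3^1 × 17^1 × 89^1
d(4539) = (1+1) × (1+1) × (1+1) = 8

8 divisors


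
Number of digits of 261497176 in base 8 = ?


261497176 in base 8 = 1745420530
Number of digits = 10

10 digits (base 8)


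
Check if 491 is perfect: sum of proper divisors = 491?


Proper divisors of 491: 1
Sum = 1 = 1

No, 491 is not perfect (1 ≠ 491)


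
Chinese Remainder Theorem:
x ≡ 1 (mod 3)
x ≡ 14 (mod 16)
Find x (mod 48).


M = 3*16 = 48
M1 = M/3 = 16, M2 = M/16 = 3
M1^(-1) mod 3 = 1, M2^(-1) mod 16 = 11
x = 1*16*1 + 14*3*11 = 478
478 mod 48 = 46
Check: 46 mod 3 = 1 ✓, 46 mod 16 = 14 ✓

x ≡ 46 (mod 48)


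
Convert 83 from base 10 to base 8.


83 (base 10) = 83 (decimal)
83 (decimal) = 123 (base 8)


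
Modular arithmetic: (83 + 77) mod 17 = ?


83 + 77 = 160
160 mod 17 = 7


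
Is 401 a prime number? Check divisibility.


Check divisors up to sqrt(401) = 20.0250
No divisors found.
401 is prime.

Yes, 401 is prime


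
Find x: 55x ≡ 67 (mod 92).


GCD(55, 92) = 1, unique solution
a^(-1) mod 92 = 87
x = 87 * 67 mod 92 = 33

x ≡ 33 (mod 92)


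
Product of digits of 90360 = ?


9 × 0 × 3 × 6 × 0 = 0


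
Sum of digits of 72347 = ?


7 + 2 + 3 + 4 + 7 = 23


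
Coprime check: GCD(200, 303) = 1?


Euclidean algorithm:
303 = 1 * 200 + 103
200 = 1 * 103 + 97
103 = 1 * 97 + 6
97 = 16 * 6 + 1
6 = 6 * 1 + 0
GCD(200, 303) = 1

Yes, coprime (GCD = 1)


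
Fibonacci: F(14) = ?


Sequence: 1, 1, 2, 3, 5, 8, 13, 21, 34, 55, 89, 144, 233, 377
F(14) = 377


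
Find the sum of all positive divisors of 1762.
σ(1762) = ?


Divisors of 1762: 1, 2, 881, 1762
Sum = 1 + 2 + 881 + 1762 = 2646

σ(1762) = 2646


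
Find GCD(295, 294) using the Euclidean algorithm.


295 = 1 * 294 + 1
294 = 294 * 1 + 0
GCD = 1


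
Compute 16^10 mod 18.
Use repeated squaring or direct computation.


16^1 mod 18 = 16
16^2 mod 18 = 4
16^3 mod 18 = 10
16^4 mod 18 = 16
16^5 mod 18 = 4
16^6 mod 18 = 10
16^7 mod 18 = 16
16^8 mod 18 = 4
16^9 mod 18 = 10
16^10 mod 18 = 16


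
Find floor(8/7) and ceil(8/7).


8/7 = 1.1429
floor = 1
ceil = 2

floor = 1, ceil = 2


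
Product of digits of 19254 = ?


1 × 9 × 2 × 5 × 4 = 360


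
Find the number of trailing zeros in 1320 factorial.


floor(1320/5) = 264
floor(1320/25) = 52
floor(1320/125) = 10
floor(1320/625) = 2
Total = 328

328 trailing zeros


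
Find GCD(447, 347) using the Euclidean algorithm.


447 = 1 * 347 + 100
347 = 3 * 100 + 47
100 = 2 * 47 + 6
47 = 7 * 6 + 5
6 = 1 * 5 + 1
5 = 5 * 1 + 0
GCD = 1


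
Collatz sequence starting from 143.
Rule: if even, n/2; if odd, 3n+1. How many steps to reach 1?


143 → 430 → 215 → 646 → 323 → 970 → 485 → 1456 → 728 → 364 → 182 → 91 → 274 → 137 → 412 → 206 → 103 → 310 → 155 → 466 → 233 → 700 → 350 → 175 → 526 → 263 → 790 → 395 → 1186 → 593 → 1780 → 890 → 445 → 1336 → 668 → 334 → 167 → 502 → 251 → 754 → 377 → 1132 → 566 → 283 → 850 → 425 → 1276 → 638 → 319 → 958 → 479 → 1438 → 719 → 2158 → 1079 → 3238 → 1619 → 4858 → 2429 → 7288 → 3644 → 1822 → 911 → 2734 → 1367 → 4102 → 2051 → 6154 → 3077 → 9232 → 4616 → 2308 → 1154 → 577 → 1732 → 866 → 433 → 1300 → 650 → 325 → 976 → 488 → 244 → 122 → 61 → 184 → 92 → 46 → 23 → 70 → 35 → 106 → 53 → 160 → 80 → 40 → 20 → 10 → 5 → 16 → 8 → 4 → 2 → 1
Total steps = 103

103 steps


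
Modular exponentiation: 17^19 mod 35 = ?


17^1 mod 35 = 17
17^2 mod 35 = 9
17^3 mod 35 = 13
17^4 mod 35 = 11
17^5 mod 35 = 12
17^6 mod 35 = 29
17^7 mod 35 = 3
17^8 mod 35 = 16
17^9 mod 35 = 27
17^10 mod 35 = 4
17^11 mod 35 = 33
17^12 mod 35 = 1
17^13 mod 35 = 17
17^14 mod 35 = 9
17^15 mod 35 = 13
17^16 mod 35 = 11
17^17 mod 35 = 12
17^18 mod 35 = 29
17^19 mod 35 = 3
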